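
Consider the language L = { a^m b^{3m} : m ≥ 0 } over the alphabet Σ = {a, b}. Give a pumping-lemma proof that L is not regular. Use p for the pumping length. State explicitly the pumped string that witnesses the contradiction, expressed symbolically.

Toward a contradiction, assume L is regular with pumping length p.
Choose w = a^p b^{3p}, which is in L with |w| = 4p ≥ p.
Write w = xyz as guaranteed by the lemma, with |xy| ≤ p and y is nonempty.
Because |xy| ≤ p and w begins with p copies of a, we have y = a^k with 1 ≤ k ≤ p.
Pump with i = 2: xy^2z = a^{p+k} b^{3p}. For this to lie in L we would need 3p = 3(p+k), which forces k = 0. But k ≥ 1, so xy^2z ∉ L.
Contradiction. Therefore L is not regular.

a^{p+k} b^{3p}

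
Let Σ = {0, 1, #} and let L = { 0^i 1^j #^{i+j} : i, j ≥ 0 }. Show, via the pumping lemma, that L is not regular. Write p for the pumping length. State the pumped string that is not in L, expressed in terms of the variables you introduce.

0^{p+k} 1^p #^{2p}

Assume L is regular; let p be its pumping constant.
Take w = 0^p 1^p #^{2p} ∈ L (with i=j=p, i+j=2p), |w| = 4p ≥ p.
By the pumping lemma, w = xyz with |xy| ≤ p and |y| ≥ 1.
The first p characters of w are 0's, so xy (and hence y) consists only of 0's. Write y = 0^k, 1 ≤ k ≤ p.
Consider xy^2z = 0^{p+k} 1^p #^{2p}. Now the 0- and 1-counts sum to 2p+k, but the #-count is 2p ≠ 2p+k. So xy^2z ∉ L.
Contradiction. Therefore L is not regular.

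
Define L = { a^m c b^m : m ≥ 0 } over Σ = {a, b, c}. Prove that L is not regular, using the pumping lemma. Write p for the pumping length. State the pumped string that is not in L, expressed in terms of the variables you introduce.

a^{p+k} c b^p

Assume L is regular. Let p be the pumping length given by the pumping lemma.
Take w = a^p c b^p ∈ L with |w| = 2p+1 ≥ p.
Write w = xyz as guaranteed by the lemma, with |xy| ≤ p and |y| > 0.
Since the first p symbols of w are all a's and |xy| ≤ p, y lies entirely in the leading a-block: y = a^k for some k with 1 ≤ k ≤ p.
Pump with i = 2: xy^2z = a^{p+k} c b^p, which would require p+k = p. But k ≥ 1, so xy^2z ∉ L.
Contradiction. Therefore L is not regular.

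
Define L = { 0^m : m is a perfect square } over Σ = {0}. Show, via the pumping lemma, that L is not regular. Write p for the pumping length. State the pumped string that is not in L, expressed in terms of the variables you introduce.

Assume L is regular. Let p be the pumping length given by the pumping lemma.
Take w = 0^{p²} ∈ L with |w| = p² ≥ p.
The pumping lemma gives a decomposition w = xyz where |xy| ≤ p and y is nonempty.
Then y = 0^k for some k with 1 ≤ k ≤ p.
Pump with i = 2: xy^2z = 0^{p²+k}. Since 1 ≤ k ≤ p, p² < p²+k ≤ p²+p < (p+1)², so p²+k lies strictly between consecutive squares and is not a perfect square. So xy^2z ∉ L.
Contradiction. Therefore L is not regular.

0^{p²+k}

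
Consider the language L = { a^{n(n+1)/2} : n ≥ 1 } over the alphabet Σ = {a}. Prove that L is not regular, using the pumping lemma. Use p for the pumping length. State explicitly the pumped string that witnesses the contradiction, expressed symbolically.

Toward a contradiction, assume L is regular with pumping length p.
Take w = a^{p(p+1)/2} ∈ L with |w| = p(p+1)/2 ≥ p.
By the pumping lemma, w = xyz with |xy| ≤ p and |y| > 0.
Then y = a^k for some k with 1 ≤ k ≤ p.
Pump with i = 2: xy^2z = a^{p(p+1)/2+k}. Since 1 ≤ k ≤ p, p(p+1)/2 < p(p+1)/2+k ≤ p(p+1)/2+p < (p+1)(p+2)/2, so p(p+1)/2+k is strictly between consecutive triangular numbers. So xy^2z ∉ L.
Contradiction. Therefore L is not regular.

a^{p(p+1)/2+k}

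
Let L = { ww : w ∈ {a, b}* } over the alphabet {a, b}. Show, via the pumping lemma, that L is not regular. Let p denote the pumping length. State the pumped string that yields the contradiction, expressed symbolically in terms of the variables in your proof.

a^{p+k} b^p a^p b^p

Toward a contradiction, assume L is regular with pumping length p.
Take w = a^p b^p a^p b^p = uu where u = a^pb^p; then w ∈ L and |w| = 4p ≥ p.
The pumping lemma gives a decomposition w = xyz where |xy| ≤ p and |y| > 0.
The first p characters of w are a's, so xy (and hence y) consists only of a's. Write y = a^k, 1 ≤ k ≤ p.
Pump with i = 2: xy^2z = a^{p+k} b^p a^p b^p, of length 4p+k. Suppose this equals vv. The string starts with a and ends with b, so v does too; thus the boundary between the two copies of v is a b→a transition. There is exactly one such transition, at position 2p+k, so |v| = 2p+k and |vv| = 4p+2k ≠ 4p+k since k ≥ 1. So xy^2z ∉ L.
This contradicts the pumping lemma, so L is not regular.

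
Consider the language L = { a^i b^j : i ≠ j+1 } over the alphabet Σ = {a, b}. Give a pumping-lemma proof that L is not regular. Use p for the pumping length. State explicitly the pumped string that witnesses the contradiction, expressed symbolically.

Suppose for contradiction that L is regular, and let p be the pumping length.
Choose w = a^p b^{p+p!-1}. Since p ≠ (p+p!-1)+1 = p+p!, w ∈ L; and |w| ≥ p.
By the pumping lemma, w = xyz with |xy| ≤ p and |y| ≥ 1.
Because |xy| ≤ p and w begins with p copies of a, we have y = a^k with 1 ≤ k ≤ p.
Since 1 ≤ k ≤ p, k divides p!; set t = 1 + p!/k. Then xy^t z has p + (p!/k)·k = p + p! copies of a. Now the a-count is p+p! and (b-count)+1 = (p+p!-1)+1 = p+p!, so i ≠ j+1 fails. So xy^t z = a^{p+p!} b^{p+p!-1} ∉ L.
Contradiction. Therefore L is not regular.

a^{p+p!} b^{p+p!-1}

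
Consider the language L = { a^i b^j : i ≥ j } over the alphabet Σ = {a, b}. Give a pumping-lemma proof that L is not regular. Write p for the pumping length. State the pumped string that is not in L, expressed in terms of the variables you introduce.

a^{p-k} b^p

Toward a contradiction, assume L is regular with pumping length p.
Choose w = a^p b^p ∈ L, with |w| = 2p ≥ p.
Write w = xyz as guaranteed by the lemma, with |xy| ≤ p and |y| > 0.
Because |xy| ≤ p and w begins with p copies of a, we have y = a^k with 1 ≤ k ≤ p.
Consider xy^0z = xz = a^{p-k} b^p. Since k ≥ 1, the a-count p-k is less than p, so i ≥ j fails; thus xz ∉ L.
Contradiction. Therefore L is not regular.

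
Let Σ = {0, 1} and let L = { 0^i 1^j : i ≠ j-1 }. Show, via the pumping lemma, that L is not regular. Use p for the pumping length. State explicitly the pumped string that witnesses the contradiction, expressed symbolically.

Toward a contradiction, assume L is regular with pumping length p.
Choose w = 0^p 1^{p+p!+1}. Since p ≠ (p+p!+1)-1 = p+p!, w ∈ L; and |w| ≥ p.
Write w = xyz as guaranteed by the lemma, with |xy| ≤ p and y is nonempty.
The first p characters of w are 0's, so xy (and hence y) consists only of 0's. Write y = 0^k, 1 ≤ k ≤ p.
Since 1 ≤ k ≤ p, k divides p!; set t = 1 + p!/k. Then xy^t z has p + (p!/k)·k = p + p! copies of 0. Now the 0-count is p+p! and (1-count)-1 = (p+p!+1)-1 = p+p!, so i ≠ j-1 fails. So xy^t z = 0^{p+p!} 1^{p+p!+1} ∉ L.
This contradicts the pumping lemma, so L is not regular.

0^{p+p!} 1^{p+p!+1}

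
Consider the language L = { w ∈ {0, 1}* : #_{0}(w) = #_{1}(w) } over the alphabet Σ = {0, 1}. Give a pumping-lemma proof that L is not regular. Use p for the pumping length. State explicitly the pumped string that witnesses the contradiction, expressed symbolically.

0^{p+k} 1^p

Suppose for contradiction that L is regular, and let p be the pumping length.
Choose w = 0^p 1^p ∈ L with |w| = 2p ≥ p.
The pumping lemma gives a decomposition w = xyz where |xy| ≤ p and |y| > 0.
Since the first p symbols of w are all 0's and |xy| ≤ p, y lies entirely in the leading 0-block: y = 0^k for some k with 1 ≤ k ≤ p.
Pump with i = 2: xy^2z = 0^{p+k} 1^p has p+k occurrences of 0 but only p of 1. Since k ≥ 1 the counts differ, so xy^2z ∉ L.
Contradiction. Therefore L is not regular.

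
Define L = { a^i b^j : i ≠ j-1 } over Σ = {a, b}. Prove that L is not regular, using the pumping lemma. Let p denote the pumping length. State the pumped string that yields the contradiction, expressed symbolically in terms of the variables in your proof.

Toward a contradiction, assume L is regular with pumping length p.
Choose w = a^p b^{p+p!+1}. Since p ≠ (p+p!+1)-1 = p+p!, w ∈ L; and |w| ≥ p.
By the pumping lemma, w = xyz with |xy| ≤ p and |y| ≥ 1.
The first p characters of w are a's, so xy (and hence y) consists only of a's. Write y = a^k, 1 ≤ k ≤ p.
Since 1 ≤ k ≤ p, k divides p!; set t = 1 + p!/k. Then xy^t z has p + (p!/k)·k = p + p! copies of a. Now the a-count is p+p! and (b-count)-1 = (p+p!+1)-1 = p+p!, so i ≠ j-1 fails. So xy^t z = a^{p+p!} b^{p+p!+1} ∉ L.
This contradicts the pumping lemma, so L is not regular.

a^{p+p!} b^{p+p!+1}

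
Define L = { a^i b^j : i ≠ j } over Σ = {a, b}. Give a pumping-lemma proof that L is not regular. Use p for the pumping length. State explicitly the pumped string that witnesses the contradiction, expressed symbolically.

a^{p+p!} b^{p+p!}

Assume L is regular; let p be its pumping constant.
Choose w = a^p b^{p+p!}. Since p ≠ p+p!, w ∈ L; and |w| ≥ p.
The pumping lemma gives a decomposition w = xyz where |xy| ≤ p and y is nonempty.
Because |xy| ≤ p and w begins with p copies of a, we have y = a^k with 1 ≤ k ≤ p.
Since 1 ≤ k ≤ p, k divides p!; set t = 1 + p!/k. Then xy^t z has p + (p!/k)·k = p + p! copies of a. Now the a-count equals the b-count, so i ≠ j fails. So xy^t z = a^{p+p!} b^{p+p!} ∉ L.
This contradicts the pumping lemma, so L is not regular.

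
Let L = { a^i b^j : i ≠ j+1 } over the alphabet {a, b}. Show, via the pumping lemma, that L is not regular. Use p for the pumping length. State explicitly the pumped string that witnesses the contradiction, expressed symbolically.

a^{p+p!} b^{p+p!-1}

Suppose for contradiction that L is regular, and let p be the pumping length.
Choose w = a^p b^{p+p!-1}. Since p ≠ (p+p!-1)+1 = p+p!, w ∈ L; and |w| ≥ p.
The pumping lemma gives a decomposition w = xyz where |xy| ≤ p and y is nonempty.
Because |xy| ≤ p and w begins with p copies of a, we have y = a^k with 1 ≤ k ≤ p.
Since 1 ≤ k ≤ p, k divides p!; set t = 1 + p!/k. Then xy^t z has p + (p!/k)·k = p + p! copies of a. Now the a-count is p+p! and (b-count)+1 = (p+p!-1)+1 = p+p!, so i ≠ j+1 fails. So xy^t z = a^{p+p!} b^{p+p!-1} ∉ L.
This contradicts the pumping lemma, so L is not regular.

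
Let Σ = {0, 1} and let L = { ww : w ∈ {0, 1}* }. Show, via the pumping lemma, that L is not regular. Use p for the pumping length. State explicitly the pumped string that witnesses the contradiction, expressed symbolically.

0^{p+k} 1^p 0^p 1^p

Suppose for contradiction that L is regular, and let p be the pumping length.
Take w = 0^p 1^p 0^p 1^p = uu where u = 0^p1^p; then w ∈ L and |w| = 4p ≥ p.
By the pumping lemma, w = xyz with |xy| ≤ p and |y| ≥ 1.
Since the first p symbols of w are all 0's and |xy| ≤ p, y lies entirely in the leading 0-block: y = 0^k for some k with 1 ≤ k ≤ p.
Pump with i = 2: xy^2z = 0^{p+k} 1^p 0^p 1^p, of length 4p+k. Suppose this equals vv. The string starts with 0 and ends with 1, so v does too; thus the boundary between the two copies of v is a 1→0 transition. There is exactly one such transition, at position 2p+k, so |v| = 2p+k and |vv| = 4p+2k ≠ 4p+k since k ≥ 1. So xy^2z ∉ L.
This is a contradiction; hence L is not regular.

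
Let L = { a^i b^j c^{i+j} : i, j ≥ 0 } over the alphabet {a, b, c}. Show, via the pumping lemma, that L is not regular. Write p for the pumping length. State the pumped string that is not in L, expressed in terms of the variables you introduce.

Assume L is regular. Let p be the pumping length given by the pumping lemma.
Take w = a^p b^p c^{2p} ∈ L (with i=j=p, i+j=2p), |w| = 4p ≥ p.
By the pumping lemma, w = xyz with |xy| ≤ p and y is nonempty.
The first p characters of w are a's, so xy (and hence y) consists only of a's. Write y = a^k, 1 ≤ k ≤ p.
Consider xy^2z = a^{p+k} b^p c^{2p}. Now the a- and b-counts sum to 2p+k, but the c-count is 2p ≠ 2p+k. So xy^2z ∉ L.
Contradiction. Therefore L is not regular.

a^{p+k} b^p c^{2p}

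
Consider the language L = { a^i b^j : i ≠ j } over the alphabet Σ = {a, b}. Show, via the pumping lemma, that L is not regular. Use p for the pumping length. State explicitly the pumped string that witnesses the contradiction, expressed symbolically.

a^{p+p!} b^{p+p!}

Toward a contradiction, assume L is regular with pumping length p.
Choose w = a^p b^{p+p!}. Since p ≠ p+p!, w ∈ L; and |w| ≥ p.
Write w = xyz as guaranteed by the lemma, with |xy| ≤ p and y is nonempty.
Since the first p symbols of w are all a's and |xy| ≤ p, y lies entirely in the leading a-block: y = a^k for some k with 1 ≤ k ≤ p.
Since 1 ≤ k ≤ p, k divides p!; set t = 1 + p!/k. Then xy^t z has p + (p!/k)·k = p + p! copies of a. Now the a-count equals the b-count, so i ≠ j fails. So xy^t z = a^{p+p!} b^{p+p!} ∉ L.
This contradicts the pumping lemma, so L is not regular.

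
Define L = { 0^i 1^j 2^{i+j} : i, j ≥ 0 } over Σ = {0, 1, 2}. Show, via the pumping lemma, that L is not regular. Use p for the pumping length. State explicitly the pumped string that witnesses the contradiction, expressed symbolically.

0^{p+k} 1^p 2^{2p}

Assume L is regular. Let p be the pumping length given by the pumping lemma.
Take w = 0^p 1^p 2^{2p} ∈ L (with i=j=p, i+j=2p), |w| = 4p ≥ p.
By the pumping lemma, w = xyz with |xy| ≤ p and |y| ≥ 1.
Because |xy| ≤ p and w begins with p copies of 0, we have y = 0^k with 1 ≤ k ≤ p.
Consider xy^2z = 0^{p+k} 1^p 2^{2p}. Now the 0- and 1-counts sum to 2p+k, but the 2-count is 2p ≠ 2p+k. So xy^2z ∉ L.
This is a contradiction; hence L is not regular.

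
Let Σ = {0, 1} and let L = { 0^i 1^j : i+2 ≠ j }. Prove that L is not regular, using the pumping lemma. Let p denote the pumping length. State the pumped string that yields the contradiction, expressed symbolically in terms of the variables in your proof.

0^{p+p!} 1^{p+p!+2}

Suppose for contradiction that L is regular, and let p be the pumping length.
Choose w = 0^p 1^{p+p!+2}. Since p ≠ (p+p!+2)-2 = p+p!, w ∈ L; and |w| ≥ p.
Write w = xyz as guaranteed by the lemma, with |xy| ≤ p and |y| > 0.
The first p characters of w are 0's, so xy (and hence y) consists only of 0's. Write y = 0^k, 1 ≤ k ≤ p.
Since 1 ≤ k ≤ p, k divides p!; set t = 1 + p!/k. Then xy^t z has p + (p!/k)·k = p + p! copies of 0. Now the 0-count is p+p! and (1-count)-2 = (p+p!+2)-2 = p+p!, so i+2 ≠ j fails. So xy^t z = 0^{p+p!} 1^{p+p!+2} ∉ L.
Contradiction. Therefore L is not regular.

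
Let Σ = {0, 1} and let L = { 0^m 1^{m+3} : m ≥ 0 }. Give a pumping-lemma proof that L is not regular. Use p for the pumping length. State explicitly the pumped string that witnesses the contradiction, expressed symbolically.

0^{p+k} 1^{p+3}

Assume L is regular. Let p be the pumping length given by the pumping lemma.
Take w = 0^p 1^{p+3}. Then w ∈ L and |w| = 2p+3 ≥ p.
The pumping lemma gives a decomposition w = xyz where |xy| ≤ p and |y| > 0.
Because |xy| ≤ p and w begins with p copies of 0, we have y = 0^k with 1 ≤ k ≤ p.
Pump with i = 2: xy^2z = 0^{p+k} 1^{p+3}. For this to lie in L we would need p+3 = (p+k)+3, which forces k = 0. But k ≥ 1, so xy^2z ∉ L.
Contradiction. Therefore L is not regular.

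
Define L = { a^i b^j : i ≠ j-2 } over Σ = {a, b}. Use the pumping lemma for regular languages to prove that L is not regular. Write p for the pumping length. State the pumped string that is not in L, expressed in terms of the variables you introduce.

Toward a contradiction, assume L is regular with pumping length p.
Choose w = a^p b^{p+p!+2}. Since p ≠ (p+p!+2)-2 = p+p!, w ∈ L; and |w| ≥ p.
Write w = xyz as guaranteed by the lemma, with |xy| ≤ p and |y| ≥ 1.
The first p characters of w are a's, so xy (and hence y) consists only of a's. Write y = a^k, 1 ≤ k ≤ p.
Since 1 ≤ k ≤ p, k divides p!; set t = 1 + p!/k. Then xy^t z has p + (p!/k)·k = p + p! copies of a. Now the a-count is p+p! and (b-count)-2 = (p+p!+2)-2 = p+p!, so i ≠ j-2 fails. So xy^t z = a^{p+p!} b^{p+p!+2} ∉ L.
This contradicts the pumping lemma, so L is not regular.

a^{p+p!} b^{p+p!+2}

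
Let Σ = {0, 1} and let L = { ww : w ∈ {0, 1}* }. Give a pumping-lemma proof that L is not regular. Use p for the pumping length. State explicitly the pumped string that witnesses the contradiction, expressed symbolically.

0^{p+k} 1^p 0^p 1^p

Assume L is regular. Let p be the pumping length given by the pumping lemma.
Take w = 0^p 1^p 0^p 1^p = uu where u = 0^p1^p; then w ∈ L and |w| = 4p ≥ p.
Write w = xyz as guaranteed by the lemma, with |xy| ≤ p and y is nonempty.
Since the first p symbols of w are all 0's and |xy| ≤ p, y lies entirely in the leading 0-block: y = 0^k for some k with 1 ≤ k ≤ p.
Pump with i = 2: xy^2z = 0^{p+k} 1^p 0^p 1^p, of length 4p+k. Suppose this equals vv. The string starts with 0 and ends with 1, so v does too; thus the boundary between the two copies of v is a 1→0 transition. There is exactly one such transition, at position 2p+k, so |v| = 2p+k and |vv| = 4p+2k ≠ 4p+k since k ≥ 1. So xy^2z ∉ L.
This contradicts the pumping lemma, so L is not regular.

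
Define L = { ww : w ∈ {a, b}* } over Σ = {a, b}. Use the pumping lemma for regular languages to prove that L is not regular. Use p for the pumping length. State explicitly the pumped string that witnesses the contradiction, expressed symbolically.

a^{p+k} b^p a^p b^p

Assume L is regular. Let p be the pumping length given by the pumping lemma.
Take w = a^p b^p a^p b^p = uu where u = a^pb^p; then w ∈ L and |w| = 4p ≥ p.
By the pumping lemma, w = xyz with |xy| ≤ p and |y| > 0.
Since the first p symbols of w are all a's and |xy| ≤ p, y lies entirely in the leading a-block: y = a^k for some k with 1 ≤ k ≤ p.
Pump with i = 2: xy^2z = a^{p+k} b^p a^p b^p, of length 4p+k. Suppose this equals vv. The string starts with a and ends with b, so v does too; thus the boundary between the two copies of v is a b→a transition. There is exactly one such transition, at position 2p+k, so |v| = 2p+k and |vv| = 4p+2k ≠ 4p+k since k ≥ 1. So xy^2z ∉ L.
Contradiction. Therefore L is not regular.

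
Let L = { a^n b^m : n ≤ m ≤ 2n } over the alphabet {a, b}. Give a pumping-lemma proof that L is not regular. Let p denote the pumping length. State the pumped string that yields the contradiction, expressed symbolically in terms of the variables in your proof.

Assume L is regular. Let p be the pumping length given by the pumping lemma.
Take w = a^p b^p ∈ L (since p ≤ p ≤ 2p), with |w| = 2p ≥ p.
The pumping lemma gives a decomposition w = xyz where |xy| ≤ p and |y| > 0.
Since the first p symbols of w are all a's and |xy| ≤ p, y lies entirely in the leading a-block: y = a^k for some k with 1 ≤ k ≤ p.
Pump with i = 2: xy^2z = a^{p+k} b^p. Now n = p+k > p = m, so the condition n ≤ m fails. Thus xy^2z ∉ L.
This is a contradiction; hence L is not regular.

a^{p+k} b^p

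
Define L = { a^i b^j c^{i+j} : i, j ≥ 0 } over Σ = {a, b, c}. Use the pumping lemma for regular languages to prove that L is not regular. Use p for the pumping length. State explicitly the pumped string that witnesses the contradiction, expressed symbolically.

Assume L is regular; let p be its pumping constant.
Take w = a^p b^p c^{2p} ∈ L (with i=j=p, i+j=2p), |w| = 4p ≥ p.
By the pumping lemma, w = xyz with |xy| ≤ p and |y| > 0.
The first p characters of w are a's, so xy (and hence y) consists only of a's. Write y = a^k, 1 ≤ k ≤ p.
Consider xy^2z = a^{p+k} b^p c^{2p}. Now the a- and b-counts sum to 2p+k, but the c-count is 2p ≠ 2p+k. So xy^2z ∉ L.
This contradicts the pumping lemma, so L is not regular.

a^{p+k} b^p c^{2p}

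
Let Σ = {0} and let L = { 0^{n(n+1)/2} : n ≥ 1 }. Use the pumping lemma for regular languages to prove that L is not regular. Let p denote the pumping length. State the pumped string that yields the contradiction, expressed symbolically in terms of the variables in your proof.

Toward a contradiction, assume L is regular with pumping length p.
Take w = 0^{p(p+1)/2} ∈ L with |w| = p(p+1)/2 ≥ p.
The pumping lemma gives a decomposition w = xyz where |xy| ≤ p and |y| > 0.
Then y = 0^k for some k with 1 ≤ k ≤ p.
Pump with i = 2: xy^2z = 0^{p(p+1)/2+k}. Since 1 ≤ k ≤ p, p(p+1)/2 < p(p+1)/2+k ≤ p(p+1)/2+p < (p+1)(p+2)/2, so p(p+1)/2+k is strictly between consecutive triangular numbers. So xy^2z ∉ L.
This contradicts the pumping lemma, so L is not regular.

0^{p(p+1)/2+k}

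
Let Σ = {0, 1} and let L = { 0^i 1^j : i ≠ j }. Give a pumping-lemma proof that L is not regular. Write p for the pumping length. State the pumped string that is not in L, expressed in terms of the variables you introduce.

Suppose for contradiction that L is regular, and let p be the pumping length.
Choose w = 0^p 1^{p+p!}. Since p ≠ p+p!, w ∈ L; and |w| ≥ p.
Write w = xyz as guaranteed by the lemma, with |xy| ≤ p and y is nonempty.
Since the first p symbols of w are all 0's and |xy| ≤ p, y lies entirely in the leading 0-block: y = 0^k for some k with 1 ≤ k ≤ p.
Since 1 ≤ k ≤ p, k divides p!; set t = 1 + p!/k. Then xy^t z has p + (p!/k)·k = p + p! copies of 0. Now the 0-count equals the 1-count, so i ≠ j fails. So xy^t z = 0^{p+p!} 1^{p+p!} ∉ L.
Contradiction. Therefore L is not regular.

0^{p+p!} 1^{p+p!}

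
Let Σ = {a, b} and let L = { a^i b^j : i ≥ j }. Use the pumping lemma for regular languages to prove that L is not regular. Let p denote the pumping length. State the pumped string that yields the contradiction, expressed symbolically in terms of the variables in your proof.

a^{p-k} b^p

Assume L is regular. Let p be the pumping length given by the pumping lemma.
Choose w = a^p b^p ∈ L, with |w| = 2p ≥ p.
Write w = xyz as guaranteed by the lemma, with |xy| ≤ p and |y| > 0.
Since the first p symbols of w are all a's and |xy| ≤ p, y lies entirely in the leading a-block: y = a^k for some k with 1 ≤ k ≤ p.
Consider xy^0z = xz = a^{p-k} b^p. Since k ≥ 1, the a-count p-k is less than p, so i ≥ j fails; thus xz ∉ L.
Contradiction. Therefore L is not regular.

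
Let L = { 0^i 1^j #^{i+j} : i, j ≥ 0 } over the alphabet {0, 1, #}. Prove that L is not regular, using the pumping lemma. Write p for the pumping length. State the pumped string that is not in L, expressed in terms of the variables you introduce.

0^{p+k} 1^p #^{2p}

Assume L is regular. Let p be the pumping length given by the pumping lemma.
Take w = 0^p 1^p #^{2p} ∈ L (with i=j=p, i+j=2p), |w| = 4p ≥ p.
The pumping lemma gives a decomposition w = xyz where |xy| ≤ p and |y| > 0.
Since the first p symbols of w are all 0's and |xy| ≤ p, y lies entirely in the leading 0-block: y = 0^k for some k with 1 ≤ k ≤ p.
Consider xy^2z = 0^{p+k} 1^p #^{2p}. Now the 0- and 1-counts sum to 2p+k, but the #-count is 2p ≠ 2p+k. So xy^2z ∉ L.
Contradiction. Therefore L is not regular.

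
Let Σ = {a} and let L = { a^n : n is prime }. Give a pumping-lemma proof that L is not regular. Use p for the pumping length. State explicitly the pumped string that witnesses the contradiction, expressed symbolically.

Toward a contradiction, assume L is regular with pumping length p.
Let q be a prime with q ≥ p+2 (infinitely many primes exist), and take w = a^q ∈ L with |w| = q ≥ p.
By the pumping lemma, w = xyz with |xy| ≤ p and y is nonempty.
Then y = a^k for some k with 1 ≤ k ≤ p.
Since 1 ≤ k ≤ p, |xz| = q-k. Pump with i = q+1: |xy^{q+1}z| = (q-k)+(q+1)k = q+qk = q(1+k), which is composite (both factors ≥ 2). So xy^{q+1}z = a^{q(1+k)} ∉ L.
This is a contradiction; hence L is not regular.

a^{q(1+k)}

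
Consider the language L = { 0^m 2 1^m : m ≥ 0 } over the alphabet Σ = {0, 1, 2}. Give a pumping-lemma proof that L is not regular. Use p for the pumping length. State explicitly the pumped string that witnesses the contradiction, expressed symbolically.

Suppose for contradiction that L is regular, and let p be the pumping length.
Take w = 0^p 2 1^p ∈ L with |w| = 2p+1 ≥ p.
The pumping lemma gives a decomposition w = xyz where |xy| ≤ p and y is nonempty.
The first p characters of w are 0's, so xy (and hence y) consists only of 0's. Write y = 0^k, 1 ≤ k ≤ p.
Pump with i = 2: xy^2z = 0^{p+k} 2 1^p, which would require p+k = p. But k ≥ 1, so xy^2z ∉ L.
Contradiction. Therefore L is not regular.

0^{p+k} 2 1^p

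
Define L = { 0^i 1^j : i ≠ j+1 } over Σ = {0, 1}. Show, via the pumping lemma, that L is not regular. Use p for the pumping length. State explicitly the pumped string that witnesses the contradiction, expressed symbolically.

Toward a contradiction, assume L is regular with pumping length p.
Choose w = 0^p 1^{p+p!-1}. Since p ≠ (p+p!-1)+1 = p+p!, w ∈ L; and |w| ≥ p.
The pumping lemma gives a decomposition w = xyz where |xy| ≤ p and y is nonempty.
Because |xy| ≤ p and w begins with p copies of 0, we have y = 0^k with 1 ≤ k ≤ p.
Since 1 ≤ k ≤ p, k divides p!; set t = 1 + p!/k. Then xy^t z has p + (p!/k)·k = p + p! copies of 0. Now the 0-count is p+p! and (1-count)+1 = (p+p!-1)+1 = p+p!, so i ≠ j+1 fails. So xy^t z = 0^{p+p!} 1^{p+p!-1} ∉ L.
This contradicts the pumping lemma, so L is not regular.

0^{p+p!} 1^{p+p!-1}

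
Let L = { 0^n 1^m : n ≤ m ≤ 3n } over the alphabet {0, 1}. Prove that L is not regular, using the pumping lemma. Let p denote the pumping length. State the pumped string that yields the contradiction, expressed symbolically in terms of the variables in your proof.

Toward a contradiction, assume L is regular with pumping length p.
Take w = 0^p 1^p ∈ L (since p ≤ p ≤ 3p), with |w| = 2p ≥ p.
Write w = xyz as guaranteed by the lemma, with |xy| ≤ p and |y| > 0.
The first p characters of w are 0's, so xy (and hence y) consists only of 0's. Write y = 0^k, 1 ≤ k ≤ p.
Pump with i = 2: xy^2z = 0^{p+k} 1^p. Now n = p+k > p = m, so the condition n ≤ m fails. Thus xy^2z ∉ L.
This is a contradiction; hence L is not regular.

0^{p+k} 1^p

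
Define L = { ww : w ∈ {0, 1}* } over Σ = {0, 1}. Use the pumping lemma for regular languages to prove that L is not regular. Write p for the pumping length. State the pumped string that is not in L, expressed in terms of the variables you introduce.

Assume L is regular; let p be its pumping constant.
Take w = 0^p 1^p 0^p 1^p = uu where u = 0^p1^p; then w ∈ L and |w| = 4p ≥ p.
Write w = xyz as guaranteed by the lemma, with |xy| ≤ p and y is nonempty.
Since the first p symbols of w are all 0's and |xy| ≤ p, y lies entirely in the leading 0-block: y = 0^k for some k with 1 ≤ k ≤ p.
Pump with i = 2: xy^2z = 0^{p+k} 1^p 0^p 1^p, of length 4p+k. Suppose this equals vv. The string starts with 0 and ends with 1, so v does too; thus the boundary between the two copies of v is a 1→0 transition. There is exactly one such transition, at position 2p+k, so |v| = 2p+k and |vv| = 4p+2k ≠ 4p+k since k ≥ 1. So xy^2z ∉ L.
Contradiction. Therefore L is not regular.

0^{p+k} 1^p 0^p 1^p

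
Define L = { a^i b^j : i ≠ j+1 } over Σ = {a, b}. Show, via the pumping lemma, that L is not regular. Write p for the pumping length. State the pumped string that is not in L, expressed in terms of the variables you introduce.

Assume L is regular. Let p be the pumping length given by the pumping lemma.
Choose w = a^p b^{p+p!-1}. Since p ≠ (p+p!-1)+1 = p+p!, w ∈ L; and |w| ≥ p.
By the pumping lemma, w = xyz with |xy| ≤ p and y is nonempty.
Because |xy| ≤ p and w begins with p copies of a, we have y = a^k with 1 ≤ k ≤ p.
Since 1 ≤ k ≤ p, k divides p!; set t = 1 + p!/k. Then xy^t z has p + (p!/k)·k = p + p! copies of a. Now the a-count is p+p! and (b-count)+1 = (p+p!-1)+1 = p+p!, so i ≠ j+1 fails. So xy^t z = a^{p+p!} b^{p+p!-1} ∉ L.
Contradiction. Therefore L is not regular.

a^{p+p!} b^{p+p!-1}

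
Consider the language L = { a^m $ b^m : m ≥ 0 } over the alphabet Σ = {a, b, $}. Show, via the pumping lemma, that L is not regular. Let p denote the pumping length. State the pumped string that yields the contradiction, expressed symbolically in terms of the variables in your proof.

Suppose for contradiction that L is regular, and let p be the pumping length.
Take w = a^p $ b^p ∈ L with |w| = 2p+1 ≥ p.
The pumping lemma gives a decomposition w = xyz where |xy| ≤ p and y is nonempty.
Because |xy| ≤ p and w begins with p copies of a, we have y = a^k with 1 ≤ k ≤ p.
Pump with i = 2: xy^2z = a^{p+k} $ b^p, which would require p+k = p. But k ≥ 1, so xy^2z ∉ L.
Contradiction. Therefore L is not regular.

a^{p+k} $ b^p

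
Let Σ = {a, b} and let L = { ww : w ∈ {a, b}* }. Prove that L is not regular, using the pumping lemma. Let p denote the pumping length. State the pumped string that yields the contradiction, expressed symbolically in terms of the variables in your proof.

a^{p+k} b^p a^p b^p

Suppose for contradiction that L is regular, and let p be the pumping length.
Take w = a^p b^p a^p b^p = uu where u = a^pb^p; then w ∈ L and |w| = 4p ≥ p.
The pumping lemma gives a decomposition w = xyz where |xy| ≤ p and |y| ≥ 1.
The first p characters of w are a's, so xy (and hence y) consists only of a's. Write y = a^k, 1 ≤ k ≤ p.
Pump with i = 2: xy^2z = a^{p+k} b^p a^p b^p, of length 4p+k. Suppose this equals vv. The string starts with a and ends with b, so v does too; thus the boundary between the two copies of v is a b→a transition. There is exactly one such transition, at position 2p+k, so |v| = 2p+k and |vv| = 4p+2k ≠ 4p+k since k ≥ 1. So xy^2z ∉ L.
This contradicts the pumping lemma, so L is not regular.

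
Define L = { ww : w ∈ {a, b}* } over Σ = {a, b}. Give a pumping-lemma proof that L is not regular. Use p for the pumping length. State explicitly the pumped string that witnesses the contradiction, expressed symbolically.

Suppose for contradiction that L is regular, and let p be the pumping length.
Take w = a^p b^p a^p b^p = uu where u = a^pb^p; then w ∈ L and |w| = 4p ≥ p.
By the pumping lemma, w = xyz with |xy| ≤ p and |y| ≥ 1.
The first p characters of w are a's, so xy (and hence y) consists only of a's. Write y = a^k, 1 ≤ k ≤ p.
Pump with i = 2: xy^2z = a^{p+k} b^p a^p b^p, of length 4p+k. Suppose this equals vv. The string starts with a and ends with b, so v does too; thus the boundary between the two copies of v is a b→a transition. There is exactly one such transition, at position 2p+k, so |v| = 2p+k and |vv| = 4p+2k ≠ 4p+k since k ≥ 1. So xy^2z ∉ L.
This is a contradiction; hence L is not regular.

a^{p+k} b^p a^p b^p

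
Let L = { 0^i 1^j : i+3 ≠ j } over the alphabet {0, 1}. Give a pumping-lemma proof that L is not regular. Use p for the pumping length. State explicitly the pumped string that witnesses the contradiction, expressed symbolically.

0^{p+p!} 1^{p+p!+3}

Assume L is regular. Let p be the pumping length given by the pumping lemma.
Choose w = 0^p 1^{p+p!+3}. Since p ≠ (p+p!+3)-3 = p+p!, w ∈ L; and |w| ≥ p.
The pumping lemma gives a decomposition w = xyz where |xy| ≤ p and |y| > 0.
Because |xy| ≤ p and w begins with p copies of 0, we have y = 0^k with 1 ≤ k ≤ p.
Since 1 ≤ k ≤ p, k divides p!; set t = 1 + p!/k. Then xy^t z has p + (p!/k)·k = p + p! copies of 0. Now the 0-count is p+p! and (1-count)-3 = (p+p!+3)-3 = p+p!, so i+3 ≠ j fails. So xy^t z = 0^{p+p!} 1^{p+p!+3} ∉ L.
Contradiction. Therefore L is not regular.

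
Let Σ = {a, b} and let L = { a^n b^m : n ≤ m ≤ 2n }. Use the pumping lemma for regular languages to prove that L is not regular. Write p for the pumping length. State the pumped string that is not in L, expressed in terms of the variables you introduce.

Assume L is regular; let p be its pumping constant.
Take w = a^p b^p ∈ L (since p ≤ p ≤ 2p), with |w| = 2p ≥ p.
By the pumping lemma, w = xyz with |xy| ≤ p and |y| ≥ 1.
Because |xy| ≤ p and w begins with p copies of a, we have y = a^k with 1 ≤ k ≤ p.
Pump with i = 2: xy^2z = a^{p+k} b^p. Now n = p+k > p = m, so the condition n ≤ m fails. Thus xy^2z ∉ L.
This contradicts the pumping lemma, so L is not regular.

a^{p+k} b^p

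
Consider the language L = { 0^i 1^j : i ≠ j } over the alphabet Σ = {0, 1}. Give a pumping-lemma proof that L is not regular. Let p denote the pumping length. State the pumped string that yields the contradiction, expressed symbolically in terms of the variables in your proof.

Assume L is regular; let p be its pumping constant.
Choose w = 0^p 1^{p+p!}. Since p ≠ p+p!, w ∈ L; and |w| ≥ p.
The pumping lemma gives a decomposition w = xyz where |xy| ≤ p and y is nonempty.
The first p characters of w are 0's, so xy (and hence y) consists only of 0's. Write y = 0^k, 1 ≤ k ≤ p.
Since 1 ≤ k ≤ p, k divides p!; set t = 1 + p!/k. Then xy^t z has p + (p!/k)·k = p + p! copies of 0. Now the 0-count equals the 1-count, so i ≠ j fails. So xy^t z = 0^{p+p!} 1^{p+p!} ∉ L.
This contradicts the pumping lemma, so L is not regular.

0^{p+p!} 1^{p+p!}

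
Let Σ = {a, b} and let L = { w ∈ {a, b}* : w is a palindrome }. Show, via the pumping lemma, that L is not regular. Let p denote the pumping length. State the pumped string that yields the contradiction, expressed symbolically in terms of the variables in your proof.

Assume L is regular; let p be its pumping constant.
Take w = a^p b a^p, a palindrome of length 2p+1 ≥ p.
Write w = xyz as guaranteed by the lemma, with |xy| ≤ p and |y| > 0.
Since the first p symbols of w are all a's and |xy| ≤ p, y lies entirely in the leading a-block: y = a^k for some k with 1 ≤ k ≤ p.
Pump with i = 2: xy^2z = a^{p+k} b a^p. Its reverse is a^p b a^{p+k}, which differs from xy^2z since k ≥ 1. So xy^2z is not a palindrome and xy^2z ∉ L.
This contradicts the pumping lemma, so L is not regular.

a^{p+k} b a^p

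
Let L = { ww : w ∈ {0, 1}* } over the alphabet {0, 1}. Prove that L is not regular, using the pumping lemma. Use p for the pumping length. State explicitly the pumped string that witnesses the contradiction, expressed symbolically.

0^{p+k} 1^p 0^p 1^p

Toward a contradiction, assume L is regular with pumping length p.
Take w = 0^p 1^p 0^p 1^p = uu where u = 0^p1^p; then w ∈ L and |w| = 4p ≥ p.
The pumping lemma gives a decomposition w = xyz where |xy| ≤ p and y is nonempty.
Because |xy| ≤ p and w begins with p copies of 0, we have y = 0^k with 1 ≤ k ≤ p.
Pump with i = 2: xy^2z = 0^{p+k} 1^p 0^p 1^p, of length 4p+k. Suppose this equals vv. The string starts with 0 and ends with 1, so v does too; thus the boundary between the two copies of v is a 1→0 transition. There is exactly one such transition, at position 2p+k, so |v| = 2p+k and |vv| = 4p+2k ≠ 4p+k since k ≥ 1. So xy^2z ∉ L.
This is a contradiction; hence L is not regular.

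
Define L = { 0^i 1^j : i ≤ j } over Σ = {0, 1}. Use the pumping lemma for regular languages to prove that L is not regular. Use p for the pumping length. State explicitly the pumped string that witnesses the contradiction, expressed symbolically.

Toward a contradiction, assume L is regular with pumping length p.
Choose w = 0^p 1^p ∈ L, with |w| = 2p ≥ p.
The pumping lemma gives a decomposition w = xyz where |xy| ≤ p and |y| ≥ 1.
Because |xy| ≤ p and w begins with p copies of 0, we have y = 0^k with 1 ≤ k ≤ p.
Consider xy^2z = 0^{p+k} 1^p. Since k ≥ 1, the 0-count p+k exceeds the 1-count p, so i ≤ j fails; thus xy^2z ∉ L.
This is a contradiction; hence L is not regular.

0^{p+k} 1^p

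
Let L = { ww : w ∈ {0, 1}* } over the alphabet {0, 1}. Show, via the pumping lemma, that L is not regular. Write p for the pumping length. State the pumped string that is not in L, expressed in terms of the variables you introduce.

0^{p+k} 1^p 0^p 1^p

Toward a contradiction, assume L is regular with pumping length p.
Take w = 0^p 1^p 0^p 1^p = uu where u = 0^p1^p; then w ∈ L and |w| = 4p ≥ p.
Write w = xyz as guaranteed by the lemma, with |xy| ≤ p and |y| ≥ 1.
Since the first p symbols of w are all 0's and |xy| ≤ p, y lies entirely in the leading 0-block: y = 0^k for some k with 1 ≤ k ≤ p.
Pump with i = 2: xy^2z = 0^{p+k} 1^p 0^p 1^p, of length 4p+k. Suppose this equals vv. The string starts with 0 and ends with 1, so v does too; thus the boundary between the two copies of v is a 1→0 transition. There is exactly one such transition, at position 2p+k, so |v| = 2p+k and |vv| = 4p+2k ≠ 4p+k since k ≥ 1. So xy^2z ∉ L.
This contradicts the pumping lemma, so L is not regular.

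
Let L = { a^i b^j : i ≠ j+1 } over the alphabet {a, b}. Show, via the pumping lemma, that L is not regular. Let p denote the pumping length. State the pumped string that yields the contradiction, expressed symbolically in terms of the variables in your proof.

Toward a contradiction, assume L is regular with pumping length p.
Choose w = a^p b^{p+p!-1}. Since p ≠ (p+p!-1)+1 = p+p!, w ∈ L; and |w| ≥ p.
Write w = xyz as guaranteed by the lemma, with |xy| ≤ p and y is nonempty.
Since the first p symbols of w are all a's and |xy| ≤ p, y lies entirely in the leading a-block: y = a^k for some k with 1 ≤ k ≤ p.
Since 1 ≤ k ≤ p, k divides p!; set t = 1 + p!/k. Then xy^t z has p + (p!/k)·k = p + p! copies of a. Now the a-count is p+p! and (b-count)+1 = (p+p!-1)+1 = p+p!, so i ≠ j+1 fails. So xy^t z = a^{p+p!} b^{p+p!-1} ∉ L.
This contradicts the pumping lemma, so L is not regular.

a^{p+p!} b^{p+p!-1}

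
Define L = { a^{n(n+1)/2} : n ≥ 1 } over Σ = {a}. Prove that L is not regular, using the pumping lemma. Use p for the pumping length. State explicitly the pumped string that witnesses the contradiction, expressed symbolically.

Assume L is regular. Let p be the pumping length given by the pumping lemma.
Take w = a^{p(p+1)/2} ∈ L with |w| = p(p+1)/2 ≥ p.
Write w = xyz as guaranteed by the lemma, with |xy| ≤ p and y is nonempty.
Then y = a^k for some k with 1 ≤ k ≤ p.
Pump with i = 2: xy^2z = a^{p(p+1)/2+k}. Since 1 ≤ k ≤ p, p(p+1)/2 < p(p+1)/2+k ≤ p(p+1)/2+p < (p+1)(p+2)/2, so p(p+1)/2+k is strictly between consecutive triangular numbers. So xy^2z ∉ L.
This is a contradiction; hence L is not regular.

a^{p(p+1)/2+k}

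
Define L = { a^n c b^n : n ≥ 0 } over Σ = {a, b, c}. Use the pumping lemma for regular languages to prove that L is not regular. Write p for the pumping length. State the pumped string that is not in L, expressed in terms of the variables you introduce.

Toward a contradiction, assume L is regular with pumping length p.
Take w = a^p c b^p ∈ L with |w| = 2p+1 ≥ p.
The pumping lemma gives a decomposition w = xyz where |xy| ≤ p and |y| ≥ 1.
The first p characters of w are a's, so xy (and hence y) consists only of a's. Write y = a^k, 1 ≤ k ≤ p.
Pump with i = 2: xy^2z = a^{p+k} c b^p, which would require p+k = p. But k ≥ 1, so xy^2z ∉ L.
This contradicts the pumping lemma, so L is not regular.

a^{p+k} c b^p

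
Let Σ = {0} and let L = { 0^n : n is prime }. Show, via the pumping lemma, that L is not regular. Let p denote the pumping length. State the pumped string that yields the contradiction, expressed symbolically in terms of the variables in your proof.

0^{q(1+k)}

Assume L is regular. Let p be the pumping length given by the pumping lemma.
Let q be a prime with q ≥ p+2 (infinitely many primes exist), and take w = 0^q ∈ L with |w| = q ≥ p.
By the pumping lemma, w = xyz with |xy| ≤ p and |y| ≥ 1.
Then y = 0^k for some k with 1 ≤ k ≤ p.
Since 1 ≤ k ≤ p, |xz| = q-k. Pump with i = q+1: |xy^{q+1}z| = (q-k)+(q+1)k = q+qk = q(1+k), which is composite (both factors ≥ 2). So xy^{q+1}z = 0^{q(1+k)} ∉ L.
This is a contradiction; hence L is not regular.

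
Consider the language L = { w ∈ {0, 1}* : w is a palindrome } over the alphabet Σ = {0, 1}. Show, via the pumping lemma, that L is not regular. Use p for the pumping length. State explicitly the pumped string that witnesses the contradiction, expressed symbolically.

Toward a contradiction, assume L is regular with pumping length p.
Take w = 0^p 1 0^p, a palindrome of length 2p+1 ≥ p.
Write w = xyz as guaranteed by the lemma, with |xy| ≤ p and |y| ≥ 1.
Since the first p symbols of w are all 0's and |xy| ≤ p, y lies entirely in the leading 0-block: y = 0^k for some k with 1 ≤ k ≤ p.
Pump with i = 2: xy^2z = 0^{p+k} 1 0^p. Its reverse is 0^p 1 0^{p+k}, which differs from xy^2z since k ≥ 1. So xy^2z is not a palindrome and xy^2z ∉ L.
Contradiction. Therefore L is not regular.

0^{p+k} 1 0^p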